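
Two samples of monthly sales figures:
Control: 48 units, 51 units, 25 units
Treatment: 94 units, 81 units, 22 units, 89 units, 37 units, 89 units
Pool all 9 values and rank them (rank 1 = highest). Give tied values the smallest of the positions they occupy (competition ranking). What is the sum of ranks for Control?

Sorted (descending): 94, 89, 89, 81, 51, 48, 37, 25, 22
The 2 values of 89 occupy positions 2–3 → each gets rank 2.
Control values → pooled ranks: 48→6, 51→5, 25→8
Rank sum = 6 + 5 + 8 = 19

19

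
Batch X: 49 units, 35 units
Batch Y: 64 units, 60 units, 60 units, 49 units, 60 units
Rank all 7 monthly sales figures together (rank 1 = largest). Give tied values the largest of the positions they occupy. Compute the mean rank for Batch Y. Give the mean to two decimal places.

3.80

Sorted (descending): 64, 60, 60, 60, 49, 49, 35
The 3 values of 60 occupy positions 2–4 → each gets rank 4.
The 2 values of 49 occupy positions 5–6 → each gets rank 6.
Batch Y values → pooled ranks: 64→1, 60→4, 60→4, 49→6, 60→4
Mean rank = (1 + 4 + 4 + 6 + 4) / 5 = 3.80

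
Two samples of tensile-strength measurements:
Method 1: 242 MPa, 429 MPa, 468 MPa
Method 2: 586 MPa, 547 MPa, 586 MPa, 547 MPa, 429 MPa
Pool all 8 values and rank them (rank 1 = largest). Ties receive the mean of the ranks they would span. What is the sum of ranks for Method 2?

16.5

Sorted (descending): 586, 586, 547, 547, 468, 429, 429, 242
The 2 values of 586 occupy positions 1–2 → average rank (1+2)/2 = 1.5.
The 2 values of 547 occupy positions 3–4 → average rank (3+4)/2 = 3.5.
The 2 values of 429 occupy positions 6–7 → average rank (6+7)/2 = 6.5.
Method 2 values → pooled ranks: 586→1.5, 547→3.5, 586→1.5, 547→3.5, 429→6.5
Rank sum = 1.5 + 3.5 + 1.5 + 3.5 + 6.5 = 16.5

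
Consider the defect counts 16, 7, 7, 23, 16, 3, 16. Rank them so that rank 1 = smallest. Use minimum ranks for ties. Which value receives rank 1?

3

Sorted (ascending): 3, 7, 7, 16, 16, 16, 23
The 2 values of 7 occupy positions 2–3 → each gets rank 2.
The 3 values of 16 occupy positions 4–6 → each gets rank 4.
Rank 1 → value 3.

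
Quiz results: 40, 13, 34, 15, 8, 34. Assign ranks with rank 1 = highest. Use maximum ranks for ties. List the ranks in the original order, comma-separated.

1, 5, 3, 4, 6, 3

Sorted (descending): 40, 34, 34, 15, 13, 8
The 2 values of 34 occupy positions 2–3 → each gets rank 3.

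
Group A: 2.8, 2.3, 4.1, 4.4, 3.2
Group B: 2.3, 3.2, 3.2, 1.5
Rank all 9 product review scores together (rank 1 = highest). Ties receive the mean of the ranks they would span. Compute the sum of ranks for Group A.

20.5

Sorted (descending): 4.4, 4.1, 3.2, 3.2, 3.2, 2.8, 2.3, 2.3, 1.5
The 3 values of 3.2 occupy positions 3–5 → average rank 4.
The 2 values of 2.3 occupy positions 7–8 → average rank (7+8)/2 = 7.5.
Group A values → pooled ranks: 2.8→6, 2.3→7.5, 4.1→2, 4.4→1, 3.2→4
Rank sum = 6 + 7.5 + 2 + 1 + 4 = 20.5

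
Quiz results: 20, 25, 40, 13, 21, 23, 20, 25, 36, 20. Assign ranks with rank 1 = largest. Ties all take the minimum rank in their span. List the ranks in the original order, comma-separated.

7, 3, 1, 10, 6, 5, 7, 3, 2, 7

Sorted (descending): 40, 36, 25, 25, 23, 21, 20, 20, 20, 13
The 2 values of 25 occupy positions 3–4 → each gets rank 3.
The 3 values of 20 occupy positions 7–9 → each gets rank 7.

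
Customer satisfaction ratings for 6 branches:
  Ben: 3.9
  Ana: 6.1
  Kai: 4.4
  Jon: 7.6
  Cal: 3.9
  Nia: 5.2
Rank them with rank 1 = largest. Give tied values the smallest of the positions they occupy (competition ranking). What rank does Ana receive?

Sorted (descending): 7.6, 6.1, 5.2, 4.4, 3.9, 3.9
The 2 values of 3.9 occupy positions 5–6 → each gets rank 5.
Ana has value 6.1 → rank 2.

2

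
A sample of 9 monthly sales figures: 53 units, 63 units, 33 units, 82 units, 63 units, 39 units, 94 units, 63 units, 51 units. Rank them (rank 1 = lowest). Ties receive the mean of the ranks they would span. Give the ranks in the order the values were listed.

4, 6, 1, 8, 6, 2, 9, 6, 3

Sorted (ascending): 33, 39, 51, 53, 63, 63, 63, 82, 94
The 3 values of 63 occupy positions 5–7 → average rank 6.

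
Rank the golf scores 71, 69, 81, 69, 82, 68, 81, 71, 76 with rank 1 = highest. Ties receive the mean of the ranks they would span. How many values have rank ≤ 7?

6

Sorted (descending): 82, 81, 81, 76, 71, 71, 69, 69, 68
The 2 values of 81 occupy positions 2–3 → average rank (2+3)/2 = 2.5.
The 2 values of 71 occupy positions 5–6 → average rank (5+6)/2 = 5.5.
The 2 values of 69 occupy positions 7–8 → average rank (7+8)/2 = 7.5.
Ranks ≤ 7: {1, 2.5, 2.5, 4, 5.5, 5.5} → 6 values.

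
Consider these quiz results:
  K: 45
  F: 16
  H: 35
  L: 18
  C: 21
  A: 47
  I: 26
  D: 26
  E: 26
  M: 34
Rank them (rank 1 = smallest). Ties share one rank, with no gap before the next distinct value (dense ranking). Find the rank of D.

4

Sorted (ascending): 16, 18, 21, 26, 26, 26, 34, 35, 45, 47
The 3 values of 26 share dense rank 4.
Remaining distinct values take the next consecutive integers.
D has value 26 → rank 4.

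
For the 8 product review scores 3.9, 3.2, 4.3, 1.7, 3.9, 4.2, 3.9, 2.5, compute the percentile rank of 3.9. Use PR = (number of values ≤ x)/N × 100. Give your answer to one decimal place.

75.0

N = 8.
Strictly below 3.9: 3. Equal to 3.9: 3.
PR = 6/8 × 100 = 75.0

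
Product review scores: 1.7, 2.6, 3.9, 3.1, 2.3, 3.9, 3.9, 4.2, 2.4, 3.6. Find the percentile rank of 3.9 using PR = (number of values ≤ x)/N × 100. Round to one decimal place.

90.0

N = 10.
Strictly below 3.9: 6. Equal to 3.9: 3.
PR = 9/10 × 100 = 90.0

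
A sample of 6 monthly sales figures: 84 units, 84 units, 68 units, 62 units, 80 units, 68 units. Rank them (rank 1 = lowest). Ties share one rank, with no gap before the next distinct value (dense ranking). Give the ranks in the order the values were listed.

Sorted (ascending): 62, 68, 68, 80, 84, 84
The 2 values of 68 share dense rank 2.
The 2 values of 84 share dense rank 4.
Remaining distinct values take the next consecutive integers.

4, 4, 2, 1, 3, 2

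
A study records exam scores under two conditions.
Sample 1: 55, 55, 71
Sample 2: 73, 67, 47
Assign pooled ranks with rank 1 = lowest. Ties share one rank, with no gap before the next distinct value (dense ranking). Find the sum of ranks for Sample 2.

Sorted (ascending): 47, 55, 55, 67, 71, 73
The 2 values of 55 share dense rank 2.
Remaining distinct values take the next consecutive integers.
Sample 2 values → pooled ranks: 73→5, 67→3, 47→1
Rank sum = 5 + 3 + 1 = 9

9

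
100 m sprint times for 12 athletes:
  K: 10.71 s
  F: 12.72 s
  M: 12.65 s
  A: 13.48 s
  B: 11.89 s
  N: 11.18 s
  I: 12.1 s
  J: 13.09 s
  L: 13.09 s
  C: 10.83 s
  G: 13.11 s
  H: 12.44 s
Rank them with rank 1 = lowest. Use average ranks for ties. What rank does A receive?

12

Sorted (ascending): 10.71, 10.83, 11.18, 11.89, 12.1, 12.44, 12.65, 12.72, 13.09, 13.09, 13.11, 13.48
The 2 values of 13.09 occupy positions 9–10 → average rank (9+10)/2 = 9.5.
A has value 13.48 s → rank 12.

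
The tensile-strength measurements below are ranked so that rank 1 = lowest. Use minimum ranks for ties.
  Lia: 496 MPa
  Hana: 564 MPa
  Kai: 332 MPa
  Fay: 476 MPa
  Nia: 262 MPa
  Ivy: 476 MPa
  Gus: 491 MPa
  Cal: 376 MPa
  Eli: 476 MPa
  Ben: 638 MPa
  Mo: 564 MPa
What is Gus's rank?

Sorted (ascending): 262, 332, 376, 476, 476, 476, 491, 496, 564, 564, 638
The 3 values of 476 occupy positions 4–6 → each gets rank 4.
The 2 values of 564 occupy positions 9–10 → each gets rank 9.
Gus has value 491 MPa → rank 7.

7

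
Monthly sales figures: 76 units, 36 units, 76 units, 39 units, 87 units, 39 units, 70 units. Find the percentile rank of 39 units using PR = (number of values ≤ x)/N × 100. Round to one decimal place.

N = 7.
Strictly below 39: 1. Equal to 39: 2.
PR = 3/7 × 100 = 42.9

42.9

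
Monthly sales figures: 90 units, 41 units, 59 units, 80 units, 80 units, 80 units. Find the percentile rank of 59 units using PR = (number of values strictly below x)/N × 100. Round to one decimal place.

16.7

N = 6.
Strictly below 59: 1. Equal to 59: 1.
PR = 1/6 × 100 = 16.7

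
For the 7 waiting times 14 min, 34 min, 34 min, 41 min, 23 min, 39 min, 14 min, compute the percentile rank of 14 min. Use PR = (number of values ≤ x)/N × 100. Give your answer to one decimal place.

N = 7.
Strictly below 14: 0. Equal to 14: 2.
PR = 2/7 × 100 = 28.6

28.6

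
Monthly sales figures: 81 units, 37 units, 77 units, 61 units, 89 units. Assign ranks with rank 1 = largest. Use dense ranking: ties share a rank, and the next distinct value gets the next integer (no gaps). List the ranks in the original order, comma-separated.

2, 5, 3, 4, 1

Sorted (descending): 89, 81, 77, 61, 37
No ties — each value takes its position as its rank.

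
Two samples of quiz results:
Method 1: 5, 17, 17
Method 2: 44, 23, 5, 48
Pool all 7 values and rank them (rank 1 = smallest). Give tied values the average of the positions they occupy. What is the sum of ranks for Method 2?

Sorted (ascending): 5, 5, 17, 17, 23, 44, 48
The 2 values of 5 occupy positions 1–2 → average rank (1+2)/2 = 1.5.
The 2 values of 17 occupy positions 3–4 → average rank (3+4)/2 = 3.5.
Method 2 values → pooled ranks: 44→6, 23→5, 5→1.5, 48→7
Rank sum = 6 + 5 + 1.5 + 7 = 19.5

19.5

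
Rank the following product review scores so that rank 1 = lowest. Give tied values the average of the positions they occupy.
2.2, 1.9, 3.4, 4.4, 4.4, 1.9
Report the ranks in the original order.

3, 1.5, 4, 5.5, 5.5, 1.5

Sorted (ascending): 1.9, 1.9, 2.2, 3.4, 4.4, 4.4
The 2 values of 1.9 occupy positions 1–2 → average rank (1+2)/2 = 1.5.
The 2 values of 4.4 occupy positions 5–6 → average rank (5+6)/2 = 5.5.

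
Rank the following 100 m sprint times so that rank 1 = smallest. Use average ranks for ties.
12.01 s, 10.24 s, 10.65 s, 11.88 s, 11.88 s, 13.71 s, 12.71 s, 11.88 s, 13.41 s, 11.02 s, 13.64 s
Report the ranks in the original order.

Sorted (ascending): 10.24, 10.65, 11.02, 11.88, 11.88, 11.88, 12.01, 12.71, 13.41, 13.64, 13.71
The 3 values of 11.88 occupy positions 4–6 → average rank 5.

7, 1, 2, 5, 5, 11, 8, 5, 9, 3, 10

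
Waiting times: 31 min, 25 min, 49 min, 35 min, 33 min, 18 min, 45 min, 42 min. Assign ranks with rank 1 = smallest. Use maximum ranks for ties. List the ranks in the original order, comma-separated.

Sorted (ascending): 18, 25, 31, 33, 35, 42, 45, 49
No ties — each value takes its position as its rank.

3, 2, 8, 5, 4, 1, 7, 6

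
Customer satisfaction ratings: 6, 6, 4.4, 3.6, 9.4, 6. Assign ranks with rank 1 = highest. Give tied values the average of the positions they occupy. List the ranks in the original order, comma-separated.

3, 3, 5, 6, 1, 3

Sorted (descending): 9.4, 6, 6, 6, 4.4, 3.6
The 3 values of 6 occupy positions 2–4 → average rank 3.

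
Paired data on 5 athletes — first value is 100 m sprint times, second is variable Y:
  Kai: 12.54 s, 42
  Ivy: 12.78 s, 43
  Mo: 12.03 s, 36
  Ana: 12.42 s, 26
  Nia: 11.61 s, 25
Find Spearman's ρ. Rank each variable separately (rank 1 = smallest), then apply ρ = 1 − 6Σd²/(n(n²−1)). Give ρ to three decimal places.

0.900

Ranks of variable 1: 4, 5, 2, 3, 1
Ranks of variable 2: 4, 5, 3, 2, 1
d = r₁ − r₂: 0, 0, -1, 1, 0
d²: 0, 0, 1, 1, 0; Σd² = 2
ρ = 1 − 6·2/(5·24) = 1 − 12/120 = 0.900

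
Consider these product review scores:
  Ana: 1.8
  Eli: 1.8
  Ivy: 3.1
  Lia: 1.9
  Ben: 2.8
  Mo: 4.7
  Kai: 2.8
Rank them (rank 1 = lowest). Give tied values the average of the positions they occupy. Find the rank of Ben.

Sorted (ascending): 1.8, 1.8, 1.9, 2.8, 2.8, 3.1, 4.7
The 2 values of 1.8 occupy positions 1–2 → average rank (1+2)/2 = 1.5.
The 2 values of 2.8 occupy positions 4–5 → average rank (4+5)/2 = 4.5.
Ben has value 2.8 → rank 4.5.

4.5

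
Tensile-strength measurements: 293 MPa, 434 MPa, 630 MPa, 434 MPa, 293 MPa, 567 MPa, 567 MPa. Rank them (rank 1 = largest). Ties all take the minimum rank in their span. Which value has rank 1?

Sorted (descending): 630, 567, 567, 434, 434, 293, 293
The 2 values of 567 occupy positions 2–3 → each gets rank 2.
The 2 values of 434 occupy positions 4–5 → each gets rank 4.
The 2 values of 293 occupy positions 6–7 → each gets rank 6.
Rank 1 → value 630.

630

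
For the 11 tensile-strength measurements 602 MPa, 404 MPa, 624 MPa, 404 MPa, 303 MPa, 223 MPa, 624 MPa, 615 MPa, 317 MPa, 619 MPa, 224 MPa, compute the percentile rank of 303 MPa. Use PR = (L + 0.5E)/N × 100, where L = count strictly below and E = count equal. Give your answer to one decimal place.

22.7

N = 11.
Strictly below 303: 2. Equal to 303: 1.
PR = (2 + 0.5·1)/11 × 100 = 22.7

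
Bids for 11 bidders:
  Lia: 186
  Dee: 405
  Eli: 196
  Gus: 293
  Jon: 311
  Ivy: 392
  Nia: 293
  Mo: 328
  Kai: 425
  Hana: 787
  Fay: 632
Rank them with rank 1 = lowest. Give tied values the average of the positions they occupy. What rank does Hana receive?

11

Sorted (ascending): 186, 196, 293, 293, 311, 328, 392, 405, 425, 632, 787
The 2 values of 293 occupy positions 3–4 → average rank (3+4)/2 = 3.5.
Hana has value 787 → rank 11.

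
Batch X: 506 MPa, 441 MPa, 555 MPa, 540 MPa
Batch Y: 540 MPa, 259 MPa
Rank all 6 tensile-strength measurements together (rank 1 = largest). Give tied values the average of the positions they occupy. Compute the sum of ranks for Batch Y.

8.5

Sorted (descending): 555, 540, 540, 506, 441, 259
The 2 values of 540 occupy positions 2–3 → average rank (2+3)/2 = 2.5.
Batch Y values → pooled ranks: 540→2.5, 259→6
Rank sum = 2.5 + 6 = 8.5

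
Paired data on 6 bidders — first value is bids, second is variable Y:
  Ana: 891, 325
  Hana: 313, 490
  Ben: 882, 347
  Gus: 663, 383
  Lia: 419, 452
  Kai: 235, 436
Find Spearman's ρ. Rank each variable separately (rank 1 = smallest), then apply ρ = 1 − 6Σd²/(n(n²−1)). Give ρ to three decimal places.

Ranks of variable 1: 6, 2, 5, 4, 3, 1
Ranks of variable 2: 1, 6, 2, 3, 5, 4
d = r₁ − r₂: 5, -4, 3, 1, -2, -3
d²: 25, 16, 9, 1, 4, 9; Σd² = 64
ρ = 1 − 6·64/(6·35) = 1 − 384/210 = -0.829

-0.829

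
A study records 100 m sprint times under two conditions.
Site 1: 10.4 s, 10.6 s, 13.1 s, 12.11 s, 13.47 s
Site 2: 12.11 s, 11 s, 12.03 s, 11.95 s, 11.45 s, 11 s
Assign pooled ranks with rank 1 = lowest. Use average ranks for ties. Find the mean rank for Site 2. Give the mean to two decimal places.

5.58

Sorted (ascending): 10.4, 10.6, 11, 11, 11.45, 11.95, 12.03, 12.11, 12.11, 13.1, 13.47
The 2 values of 11 occupy positions 3–4 → average rank (3+4)/2 = 3.5.
The 2 values of 12.11 occupy positions 8–9 → average rank (8+9)/2 = 8.5.
Site 2 values → pooled ranks: 12.11→8.5, 11→3.5, 12.03→7, 11.95→6, 11.45→5, 11→3.5
Mean rank = (8.5 + 3.5 + 7 + 6 + 5 + 3.5) / 6 = 5.58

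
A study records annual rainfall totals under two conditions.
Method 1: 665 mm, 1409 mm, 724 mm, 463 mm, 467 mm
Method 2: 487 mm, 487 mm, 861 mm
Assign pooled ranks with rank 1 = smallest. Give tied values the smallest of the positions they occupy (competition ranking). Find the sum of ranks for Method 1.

22

Sorted (ascending): 463, 467, 487, 487, 665, 724, 861, 1409
The 2 values of 487 occupy positions 3–4 → each gets rank 3.
Method 1 values → pooled ranks: 665→5, 1409→8, 724→6, 463→1, 467→2
Rank sum = 5 + 8 + 6 + 1 + 2 = 22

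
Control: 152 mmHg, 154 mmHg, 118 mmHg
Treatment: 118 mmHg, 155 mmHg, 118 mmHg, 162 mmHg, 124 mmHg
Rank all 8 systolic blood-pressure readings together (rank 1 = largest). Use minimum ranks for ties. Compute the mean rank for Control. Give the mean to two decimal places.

Sorted (descending): 162, 155, 154, 152, 124, 118, 118, 118
The 3 values of 118 occupy positions 6–8 → each gets rank 6.
Control values → pooled ranks: 152→4, 154→3, 118→6
Mean rank = (4 + 3 + 6) / 3 = 4.33

4.33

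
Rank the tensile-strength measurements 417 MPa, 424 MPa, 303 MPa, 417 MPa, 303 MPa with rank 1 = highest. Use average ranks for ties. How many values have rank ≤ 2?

1

Sorted (descending): 424, 417, 417, 303, 303
The 2 values of 417 occupy positions 2–3 → average rank (2+3)/2 = 2.5.
The 2 values of 303 occupy positions 4–5 → average rank (4+5)/2 = 4.5.
Ranks ≤ 2: {1} → 1 value.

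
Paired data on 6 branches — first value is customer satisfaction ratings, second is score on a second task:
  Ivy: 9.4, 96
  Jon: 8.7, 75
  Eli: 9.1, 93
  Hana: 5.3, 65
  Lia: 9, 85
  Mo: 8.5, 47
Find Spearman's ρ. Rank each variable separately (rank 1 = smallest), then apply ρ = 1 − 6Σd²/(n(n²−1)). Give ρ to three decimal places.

Ranks of variable 1: 6, 3, 5, 1, 4, 2
Ranks of variable 2: 6, 3, 5, 2, 4, 1
d = r₁ − r₂: 0, 0, 0, -1, 0, 1
d²: 0, 0, 0, 1, 0, 1; Σd² = 2
ρ = 1 − 6·2/(6·35) = 1 − 12/210 = 0.943

0.943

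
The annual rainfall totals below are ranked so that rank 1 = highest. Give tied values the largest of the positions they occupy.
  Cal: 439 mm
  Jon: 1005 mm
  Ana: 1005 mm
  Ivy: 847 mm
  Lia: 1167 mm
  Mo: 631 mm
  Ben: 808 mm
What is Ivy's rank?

4

Sorted (descending): 1167, 1005, 1005, 847, 808, 631, 439
The 2 values of 1005 occupy positions 2–3 → each gets rank 3.
Ivy has value 847 mm → rank 4.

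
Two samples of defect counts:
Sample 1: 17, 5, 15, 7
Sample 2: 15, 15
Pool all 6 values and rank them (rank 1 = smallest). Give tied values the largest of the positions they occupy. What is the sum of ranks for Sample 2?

Sorted (ascending): 5, 7, 15, 15, 15, 17
The 3 values of 15 occupy positions 3–5 → each gets rank 5.
Sample 2 values → pooled ranks: 15→5, 15→5
Rank sum = 5 + 5 = 10

10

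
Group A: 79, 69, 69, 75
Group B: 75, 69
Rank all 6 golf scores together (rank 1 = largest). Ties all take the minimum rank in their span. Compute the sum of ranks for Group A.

11

Sorted (descending): 79, 75, 75, 69, 69, 69
The 2 values of 75 occupy positions 2–3 → each gets rank 2.
The 3 values of 69 occupy positions 4–6 → each gets rank 4.
Group A values → pooled ranks: 79→1, 69→4, 69→4, 75→2
Rank sum = 1 + 4 + 4 + 2 = 11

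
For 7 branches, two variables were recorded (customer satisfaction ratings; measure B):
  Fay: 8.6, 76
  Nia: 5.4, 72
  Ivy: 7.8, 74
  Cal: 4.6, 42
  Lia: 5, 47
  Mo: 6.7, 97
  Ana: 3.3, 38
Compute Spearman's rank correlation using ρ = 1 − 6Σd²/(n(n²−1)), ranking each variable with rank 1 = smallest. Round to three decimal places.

0.893

Ranks of variable 1: 7, 4, 6, 2, 3, 5, 1
Ranks of variable 2: 6, 4, 5, 2, 3, 7, 1
d = r₁ − r₂: 1, 0, 1, 0, 0, -2, 0
d²: 1, 0, 1, 0, 0, 4, 0; Σd² = 6
ρ = 1 − 6·6/(7·48) = 1 − 36/336 = 0.893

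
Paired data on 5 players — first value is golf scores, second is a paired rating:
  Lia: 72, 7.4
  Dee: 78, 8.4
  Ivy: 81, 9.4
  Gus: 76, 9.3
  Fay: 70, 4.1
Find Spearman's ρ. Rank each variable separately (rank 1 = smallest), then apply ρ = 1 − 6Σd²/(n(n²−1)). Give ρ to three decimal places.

Ranks of variable 1: 2, 4, 5, 3, 1
Ranks of variable 2: 2, 3, 5, 4, 1
d = r₁ − r₂: 0, 1, 0, -1, 0
d²: 0, 1, 0, 1, 0; Σd² = 2
ρ = 1 − 6·2/(5·24) = 1 − 12/120 = 0.900

0.900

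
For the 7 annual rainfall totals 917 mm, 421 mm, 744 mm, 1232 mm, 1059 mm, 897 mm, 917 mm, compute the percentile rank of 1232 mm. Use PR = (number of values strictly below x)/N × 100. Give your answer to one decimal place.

85.7

N = 7.
Strictly below 1232: 6. Equal to 1232: 1.
PR = 6/7 × 100 = 85.7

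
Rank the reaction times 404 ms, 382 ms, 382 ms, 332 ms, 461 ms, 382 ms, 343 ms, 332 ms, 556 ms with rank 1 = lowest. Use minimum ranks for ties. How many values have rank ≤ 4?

6

Sorted (ascending): 332, 332, 343, 382, 382, 382, 404, 461, 556
The 2 values of 332 occupy positions 1–2 → each gets rank 1.
The 3 values of 382 occupy positions 4–6 → each gets rank 4.
Ranks ≤ 4: {1, 1, 3, 4, 4, 4} → 6 values.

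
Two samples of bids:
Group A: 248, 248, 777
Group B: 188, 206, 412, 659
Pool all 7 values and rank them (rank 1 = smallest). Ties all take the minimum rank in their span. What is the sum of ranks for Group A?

13

Sorted (ascending): 188, 206, 248, 248, 412, 659, 777
The 2 values of 248 occupy positions 3–4 → each gets rank 3.
Group A values → pooled ranks: 248→3, 248→3, 777→7
Rank sum = 3 + 3 + 7 = 13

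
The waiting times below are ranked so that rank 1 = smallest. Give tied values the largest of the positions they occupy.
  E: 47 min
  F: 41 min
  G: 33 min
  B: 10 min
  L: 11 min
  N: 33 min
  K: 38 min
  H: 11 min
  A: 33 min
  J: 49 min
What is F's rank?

Sorted (ascending): 10, 11, 11, 33, 33, 33, 38, 41, 47, 49
The 2 values of 11 occupy positions 2–3 → each gets rank 3.
The 3 values of 33 occupy positions 4–6 → each gets rank 6.
F has value 41 min → rank 8.

8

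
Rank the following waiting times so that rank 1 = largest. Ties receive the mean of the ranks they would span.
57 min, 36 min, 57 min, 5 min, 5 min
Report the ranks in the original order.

Sorted (descending): 57, 57, 36, 5, 5
The 2 values of 57 occupy positions 1–2 → average rank (1+2)/2 = 1.5.
The 2 values of 5 occupy positions 4–5 → average rank (4+5)/2 = 4.5.

1.5, 3, 1.5, 4.5, 4.5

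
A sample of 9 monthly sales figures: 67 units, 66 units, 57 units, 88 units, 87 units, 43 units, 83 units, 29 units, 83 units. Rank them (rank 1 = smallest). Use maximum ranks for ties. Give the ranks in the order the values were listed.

Sorted (ascending): 29, 43, 57, 66, 67, 83, 83, 87, 88
The 2 values of 83 occupy positions 6–7 → each gets rank 7.

5, 4, 3, 9, 8, 2, 7, 1, 7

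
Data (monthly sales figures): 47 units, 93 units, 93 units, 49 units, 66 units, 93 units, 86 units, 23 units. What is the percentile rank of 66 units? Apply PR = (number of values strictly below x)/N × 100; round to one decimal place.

N = 8.
Strictly below 66: 3. Equal to 66: 1.
PR = 3/8 × 100 = 37.5

37.5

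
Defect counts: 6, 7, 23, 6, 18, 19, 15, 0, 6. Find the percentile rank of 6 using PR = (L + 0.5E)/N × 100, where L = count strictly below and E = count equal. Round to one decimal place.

27.8

N = 9.
Strictly below 6: 1. Equal to 6: 3.
PR = (1 + 0.5·3)/9 × 100 = 27.8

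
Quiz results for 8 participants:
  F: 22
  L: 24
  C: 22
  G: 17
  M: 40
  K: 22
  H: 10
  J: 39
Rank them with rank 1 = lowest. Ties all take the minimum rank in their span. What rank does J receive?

7

Sorted (ascending): 10, 17, 22, 22, 22, 24, 39, 40
The 3 values of 22 occupy positions 3–5 → each gets rank 3.
J has value 39 → rank 7.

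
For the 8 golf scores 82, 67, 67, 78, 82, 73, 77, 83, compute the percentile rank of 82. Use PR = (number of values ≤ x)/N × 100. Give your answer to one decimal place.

87.5

N = 8.
Strictly below 82: 5. Equal to 82: 2.
PR = 7/8 × 100 = 87.5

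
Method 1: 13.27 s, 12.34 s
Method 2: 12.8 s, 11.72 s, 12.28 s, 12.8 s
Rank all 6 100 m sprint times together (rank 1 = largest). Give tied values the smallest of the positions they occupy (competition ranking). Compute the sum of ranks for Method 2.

Sorted (descending): 13.27, 12.8, 12.8, 12.34, 12.28, 11.72
The 2 values of 12.8 occupy positions 2–3 → each gets rank 2.
Method 2 values → pooled ranks: 12.8→2, 11.72→6, 12.28→5, 12.8→2
Rank sum = 2 + 6 + 5 + 2 = 15

15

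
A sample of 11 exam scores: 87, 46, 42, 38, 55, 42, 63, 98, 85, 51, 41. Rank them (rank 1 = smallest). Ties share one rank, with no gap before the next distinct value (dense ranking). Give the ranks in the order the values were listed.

9, 4, 3, 1, 6, 3, 7, 10, 8, 5, 2

Sorted (ascending): 38, 41, 42, 42, 46, 51, 55, 63, 85, 87, 98
The 2 values of 42 share dense rank 3.
Remaining distinct values take the next consecutive integers.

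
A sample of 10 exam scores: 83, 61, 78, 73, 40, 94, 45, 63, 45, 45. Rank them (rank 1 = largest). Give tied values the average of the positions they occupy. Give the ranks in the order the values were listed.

Sorted (descending): 94, 83, 78, 73, 63, 61, 45, 45, 45, 40
The 3 values of 45 occupy positions 7–9 → average rank 8.

2, 6, 3, 4, 10, 1, 8, 5, 8, 8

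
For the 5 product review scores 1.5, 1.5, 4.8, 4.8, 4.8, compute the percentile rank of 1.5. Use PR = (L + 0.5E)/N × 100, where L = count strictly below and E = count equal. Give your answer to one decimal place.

N = 5.
Strictly below 1.5: 0. Equal to 1.5: 2.
PR = (0 + 0.5·2)/5 × 100 = 20.0

20.0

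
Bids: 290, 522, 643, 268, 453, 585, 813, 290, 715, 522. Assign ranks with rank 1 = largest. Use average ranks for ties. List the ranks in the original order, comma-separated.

Sorted (descending): 813, 715, 643, 585, 522, 522, 453, 290, 290, 268
The 2 values of 522 occupy positions 5–6 → average rank (5+6)/2 = 5.5.
The 2 values of 290 occupy positions 8–9 → average rank (8+9)/2 = 8.5.

8.5, 5.5, 3, 10, 7, 4, 1, 8.5, 2, 5.5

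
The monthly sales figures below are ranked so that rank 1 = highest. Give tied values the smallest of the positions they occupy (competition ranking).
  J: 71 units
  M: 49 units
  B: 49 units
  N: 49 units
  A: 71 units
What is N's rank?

3

Sorted (descending): 71, 71, 49, 49, 49
The 2 values of 71 occupy positions 1–2 → each gets rank 1.
The 3 values of 49 occupy positions 3–5 → each gets rank 3.
N has value 49 units → rank 3.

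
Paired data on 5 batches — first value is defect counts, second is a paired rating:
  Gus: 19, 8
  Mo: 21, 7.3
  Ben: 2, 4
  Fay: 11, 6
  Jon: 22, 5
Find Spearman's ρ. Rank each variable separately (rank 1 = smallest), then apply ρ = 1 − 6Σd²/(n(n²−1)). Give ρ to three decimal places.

0.300

Ranks of variable 1: 3, 4, 1, 2, 5
Ranks of variable 2: 5, 4, 1, 3, 2
d = r₁ − r₂: -2, 0, 0, -1, 3
d²: 4, 0, 0, 1, 9; Σd² = 14
ρ = 1 − 6·14/(5·24) = 1 − 84/120 = 0.300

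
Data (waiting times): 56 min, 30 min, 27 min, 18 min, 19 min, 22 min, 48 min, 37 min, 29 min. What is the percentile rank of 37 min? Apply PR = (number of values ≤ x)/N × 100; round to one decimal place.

N = 9.
Strictly below 37: 6. Equal to 37: 1.
PR = 7/9 × 100 = 77.8

77.8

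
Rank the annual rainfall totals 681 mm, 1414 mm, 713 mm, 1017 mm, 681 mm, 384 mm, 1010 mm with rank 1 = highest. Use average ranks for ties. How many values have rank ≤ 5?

4

Sorted (descending): 1414, 1017, 1010, 713, 681, 681, 384
The 2 values of 681 occupy positions 5–6 → average rank (5+6)/2 = 5.5.
Ranks ≤ 5: {1, 2, 3, 4} → 4 values.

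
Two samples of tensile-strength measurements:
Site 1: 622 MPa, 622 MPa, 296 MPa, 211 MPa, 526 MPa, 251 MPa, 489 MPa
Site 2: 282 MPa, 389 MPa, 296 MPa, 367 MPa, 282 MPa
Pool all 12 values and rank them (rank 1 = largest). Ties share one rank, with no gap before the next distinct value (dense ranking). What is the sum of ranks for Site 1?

30

Sorted (descending): 622, 622, 526, 489, 389, 367, 296, 296, 282, 282, 251, 211
The 2 values of 622 share dense rank 1.
The 2 values of 296 share dense rank 6.
The 2 values of 282 share dense rank 7.
Remaining distinct values take the next consecutive integers.
Site 1 values → pooled ranks: 622→1, 622→1, 296→6, 211→9, 526→2, 251→8, 489→3
Rank sum = 1 + 1 + 6 + 9 + 2 + 8 + 3 = 30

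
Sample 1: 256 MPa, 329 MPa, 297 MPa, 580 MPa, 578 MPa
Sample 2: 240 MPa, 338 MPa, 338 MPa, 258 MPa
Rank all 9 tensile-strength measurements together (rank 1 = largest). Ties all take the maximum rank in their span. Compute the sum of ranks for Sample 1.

22

Sorted (descending): 580, 578, 338, 338, 329, 297, 258, 256, 240
The 2 values of 338 occupy positions 3–4 → each gets rank 4.
Sample 1 values → pooled ranks: 256→8, 329→5, 297→6, 580→1, 578→2
Rank sum = 8 + 5 + 6 + 1 + 2 = 22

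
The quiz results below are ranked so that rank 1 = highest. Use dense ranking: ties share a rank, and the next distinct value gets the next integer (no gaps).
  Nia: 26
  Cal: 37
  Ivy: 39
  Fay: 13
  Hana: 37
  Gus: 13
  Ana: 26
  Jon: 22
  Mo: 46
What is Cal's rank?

Sorted (descending): 46, 39, 37, 37, 26, 26, 22, 13, 13
The 2 values of 37 share dense rank 3.
The 2 values of 26 share dense rank 4.
The 2 values of 13 share dense rank 6.
Remaining distinct values take the next consecutive integers.
Cal has value 37 → rank 3.

3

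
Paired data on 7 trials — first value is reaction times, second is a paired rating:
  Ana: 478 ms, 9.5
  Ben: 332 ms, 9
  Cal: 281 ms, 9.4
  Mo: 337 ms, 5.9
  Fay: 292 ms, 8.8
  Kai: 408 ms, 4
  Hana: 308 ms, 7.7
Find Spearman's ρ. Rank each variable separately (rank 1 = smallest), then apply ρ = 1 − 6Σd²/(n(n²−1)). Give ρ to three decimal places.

Ranks of variable 1: 7, 4, 1, 5, 2, 6, 3
Ranks of variable 2: 7, 5, 6, 2, 4, 1, 3
d = r₁ − r₂: 0, -1, -5, 3, -2, 5, 0
d²: 0, 1, 25, 9, 4, 25, 0; Σd² = 64
ρ = 1 − 6·64/(7·48) = 1 − 384/336 = -0.143

-0.143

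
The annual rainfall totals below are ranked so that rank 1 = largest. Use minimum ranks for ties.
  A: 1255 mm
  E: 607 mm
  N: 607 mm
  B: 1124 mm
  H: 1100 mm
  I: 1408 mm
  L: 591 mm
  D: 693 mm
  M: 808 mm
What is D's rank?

6

Sorted (descending): 1408, 1255, 1124, 1100, 808, 693, 607, 607, 591
The 2 values of 607 occupy positions 7–8 → each gets rank 7.
D has value 693 mm → rank 6.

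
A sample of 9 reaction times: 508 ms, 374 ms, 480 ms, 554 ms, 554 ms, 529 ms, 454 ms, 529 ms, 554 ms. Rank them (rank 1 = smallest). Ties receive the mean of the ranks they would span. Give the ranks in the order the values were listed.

4, 1, 3, 8, 8, 5.5, 2, 5.5, 8

Sorted (ascending): 374, 454, 480, 508, 529, 529, 554, 554, 554
The 2 values of 529 occupy positions 5–6 → average rank (5+6)/2 = 5.5.
The 3 values of 554 occupy positions 7–9 → average rank 8.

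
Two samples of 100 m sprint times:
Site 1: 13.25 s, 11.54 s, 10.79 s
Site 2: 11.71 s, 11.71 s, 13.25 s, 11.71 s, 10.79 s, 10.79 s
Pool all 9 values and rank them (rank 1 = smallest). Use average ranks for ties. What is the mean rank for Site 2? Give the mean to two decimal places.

Sorted (ascending): 10.79, 10.79, 10.79, 11.54, 11.71, 11.71, 11.71, 13.25, 13.25
The 3 values of 10.79 occupy positions 1–3 → average rank 2.
The 3 values of 11.71 occupy positions 5–7 → average rank 6.
The 2 values of 13.25 occupy positions 8–9 → average rank (8+9)/2 = 8.5.
Site 2 values → pooled ranks: 11.71→6, 11.71→6, 13.25→8.5, 11.71→6, 10.79→2, 10.79→2
Mean rank = (6 + 6 + 8.5 + 6 + 2 + 2) / 6 = 5.08

5.08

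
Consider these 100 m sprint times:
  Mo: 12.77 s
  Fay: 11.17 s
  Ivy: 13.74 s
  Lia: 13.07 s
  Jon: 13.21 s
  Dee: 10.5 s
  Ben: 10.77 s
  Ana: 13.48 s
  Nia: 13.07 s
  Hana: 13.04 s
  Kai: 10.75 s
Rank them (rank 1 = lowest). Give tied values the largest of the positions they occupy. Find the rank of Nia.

8

Sorted (ascending): 10.5, 10.75, 10.77, 11.17, 12.77, 13.04, 13.07, 13.07, 13.21, 13.48, 13.74
The 2 values of 13.07 occupy positions 7–8 → each gets rank 8.
Nia has value 13.07 s → rank 8.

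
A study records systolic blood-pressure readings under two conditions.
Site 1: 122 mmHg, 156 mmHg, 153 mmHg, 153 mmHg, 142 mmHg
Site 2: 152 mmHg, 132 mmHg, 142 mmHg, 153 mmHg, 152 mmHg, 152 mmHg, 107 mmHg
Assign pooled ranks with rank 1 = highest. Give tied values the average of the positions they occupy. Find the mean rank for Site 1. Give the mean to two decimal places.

Sorted (descending): 156, 153, 153, 153, 152, 152, 152, 142, 142, 132, 122, 107
The 3 values of 153 occupy positions 2–4 → average rank 3.
The 3 values of 152 occupy positions 5–7 → average rank 6.
The 2 values of 142 occupy positions 8–9 → average rank (8+9)/2 = 8.5.
Site 1 values → pooled ranks: 122→11, 156→1, 153→3, 153→3, 142→8.5
Mean rank = (11 + 1 + 3 + 3 + 8.5) / 5 = 5.30

5.30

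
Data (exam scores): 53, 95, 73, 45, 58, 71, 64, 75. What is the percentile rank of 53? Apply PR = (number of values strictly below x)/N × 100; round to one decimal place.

12.5

N = 8.
Strictly below 53: 1. Equal to 53: 1.
PR = 1/8 × 100 = 12.5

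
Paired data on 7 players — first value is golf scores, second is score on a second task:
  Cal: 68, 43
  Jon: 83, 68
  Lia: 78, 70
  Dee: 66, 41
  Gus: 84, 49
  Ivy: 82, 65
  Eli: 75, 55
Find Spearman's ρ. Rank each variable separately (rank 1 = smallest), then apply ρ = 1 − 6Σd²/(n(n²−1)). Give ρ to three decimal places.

Ranks of variable 1: 2, 6, 4, 1, 7, 5, 3
Ranks of variable 2: 2, 6, 7, 1, 3, 5, 4
d = r₁ − r₂: 0, 0, -3, 0, 4, 0, -1
d²: 0, 0, 9, 0, 16, 0, 1; Σd² = 26
ρ = 1 − 6·26/(7·48) = 1 − 156/336 = 0.536

0.536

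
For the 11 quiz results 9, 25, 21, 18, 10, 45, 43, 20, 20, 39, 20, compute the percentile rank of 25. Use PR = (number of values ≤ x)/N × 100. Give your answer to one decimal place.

N = 11.
Strictly below 25: 7. Equal to 25: 1.
PR = 8/11 × 100 = 72.7

72.7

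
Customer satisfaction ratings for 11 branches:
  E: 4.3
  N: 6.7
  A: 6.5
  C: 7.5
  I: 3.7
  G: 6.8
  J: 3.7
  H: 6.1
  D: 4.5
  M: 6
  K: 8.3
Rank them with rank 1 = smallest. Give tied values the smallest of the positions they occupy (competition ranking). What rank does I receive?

1

Sorted (ascending): 3.7, 3.7, 4.3, 4.5, 6, 6.1, 6.5, 6.7, 6.8, 7.5, 8.3
The 2 values of 3.7 occupy positions 1–2 → each gets rank 1.
I has value 3.7 → rank 1.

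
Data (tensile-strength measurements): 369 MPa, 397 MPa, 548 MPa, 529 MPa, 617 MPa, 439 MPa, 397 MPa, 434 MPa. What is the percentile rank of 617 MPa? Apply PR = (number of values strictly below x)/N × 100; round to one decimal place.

87.5

N = 8.
Strictly below 617: 7. Equal to 617: 1.
PR = 7/8 × 100 = 87.5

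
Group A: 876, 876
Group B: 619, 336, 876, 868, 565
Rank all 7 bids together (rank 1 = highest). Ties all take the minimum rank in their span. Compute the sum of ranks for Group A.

2

Sorted (descending): 876, 876, 876, 868, 619, 565, 336
The 3 values of 876 occupy positions 1–3 → each gets rank 1.
Group A values → pooled ranks: 876→1, 876→1
Rank sum = 1 + 1 = 2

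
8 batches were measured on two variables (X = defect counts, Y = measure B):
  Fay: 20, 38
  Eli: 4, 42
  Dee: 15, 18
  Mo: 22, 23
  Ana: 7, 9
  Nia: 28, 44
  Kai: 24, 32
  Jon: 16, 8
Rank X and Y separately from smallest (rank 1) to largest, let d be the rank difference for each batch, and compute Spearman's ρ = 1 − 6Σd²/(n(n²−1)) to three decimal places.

0.357

Ranks of variable 1: 5, 1, 3, 6, 2, 8, 7, 4
Ranks of variable 2: 6, 7, 3, 4, 2, 8, 5, 1
d = r₁ − r₂: -1, -6, 0, 2, 0, 0, 2, 3
d²: 1, 36, 0, 4, 0, 0, 4, 9; Σd² = 54
ρ = 1 − 6·54/(8·63) = 1 − 324/504 = 0.357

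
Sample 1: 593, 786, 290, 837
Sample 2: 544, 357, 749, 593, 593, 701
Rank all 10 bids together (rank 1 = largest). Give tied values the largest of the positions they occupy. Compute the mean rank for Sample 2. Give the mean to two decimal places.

6.33

Sorted (descending): 837, 786, 749, 701, 593, 593, 593, 544, 357, 290
The 3 values of 593 occupy positions 5–7 → each gets rank 7.
Sample 2 values → pooled ranks: 544→8, 357→9, 749→3, 593→7, 593→7, 701→4
Mean rank = (8 + 9 + 3 + 7 + 7 + 4) / 6 = 6.33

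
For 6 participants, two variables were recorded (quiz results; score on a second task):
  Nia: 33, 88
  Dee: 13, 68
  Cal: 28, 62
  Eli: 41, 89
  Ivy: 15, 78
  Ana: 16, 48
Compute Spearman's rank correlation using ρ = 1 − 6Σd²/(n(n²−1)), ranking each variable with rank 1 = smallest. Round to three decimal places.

Ranks of variable 1: 5, 1, 4, 6, 2, 3
Ranks of variable 2: 5, 3, 2, 6, 4, 1
d = r₁ − r₂: 0, -2, 2, 0, -2, 2
d²: 0, 4, 4, 0, 4, 4; Σd² = 16
ρ = 1 − 6·16/(6·35) = 1 − 96/210 = 0.543

0.543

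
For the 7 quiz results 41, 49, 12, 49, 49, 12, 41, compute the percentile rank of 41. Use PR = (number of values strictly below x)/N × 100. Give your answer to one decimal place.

N = 7.
Strictly below 41: 2. Equal to 41: 2.
PR = 2/7 × 100 = 28.6

28.6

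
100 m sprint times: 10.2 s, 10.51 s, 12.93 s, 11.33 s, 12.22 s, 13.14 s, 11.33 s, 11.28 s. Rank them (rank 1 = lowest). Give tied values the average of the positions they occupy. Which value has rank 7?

12.93

Sorted (ascending): 10.2, 10.51, 11.28, 11.33, 11.33, 12.22, 12.93, 13.14
The 2 values of 11.33 occupy positions 4–5 → average rank (4+5)/2 = 4.5.
Rank 7 → value 12.93.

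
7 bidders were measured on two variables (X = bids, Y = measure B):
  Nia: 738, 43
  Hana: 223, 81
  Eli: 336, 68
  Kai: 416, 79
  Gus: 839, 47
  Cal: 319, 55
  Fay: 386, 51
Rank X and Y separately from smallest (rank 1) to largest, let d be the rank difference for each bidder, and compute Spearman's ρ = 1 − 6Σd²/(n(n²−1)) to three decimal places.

Ranks of variable 1: 6, 1, 3, 5, 7, 2, 4
Ranks of variable 2: 1, 7, 5, 6, 2, 4, 3
d = r₁ − r₂: 5, -6, -2, -1, 5, -2, 1
d²: 25, 36, 4, 1, 25, 4, 1; Σd² = 96
ρ = 1 − 6·96/(7·48) = 1 − 576/336 = -0.714

-0.714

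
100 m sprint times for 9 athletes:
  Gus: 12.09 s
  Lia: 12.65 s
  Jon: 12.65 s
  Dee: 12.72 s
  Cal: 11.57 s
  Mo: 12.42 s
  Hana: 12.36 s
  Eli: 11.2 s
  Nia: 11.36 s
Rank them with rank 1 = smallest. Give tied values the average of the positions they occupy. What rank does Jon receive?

7.5

Sorted (ascending): 11.2, 11.36, 11.57, 12.09, 12.36, 12.42, 12.65, 12.65, 12.72
The 2 values of 12.65 occupy positions 7–8 → average rank (7+8)/2 = 7.5.
Jon has value 12.65 s → rank 7.5.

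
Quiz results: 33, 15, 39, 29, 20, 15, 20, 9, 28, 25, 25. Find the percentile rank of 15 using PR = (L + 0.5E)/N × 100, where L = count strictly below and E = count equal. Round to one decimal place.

N = 11.
Strictly below 15: 1. Equal to 15: 2.
PR = (1 + 0.5·2)/11 × 100 = 18.2

18.2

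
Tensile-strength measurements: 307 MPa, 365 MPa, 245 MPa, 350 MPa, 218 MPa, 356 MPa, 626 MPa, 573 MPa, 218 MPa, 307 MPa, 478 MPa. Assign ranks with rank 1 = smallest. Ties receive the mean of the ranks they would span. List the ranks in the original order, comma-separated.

Sorted (ascending): 218, 218, 245, 307, 307, 350, 356, 365, 478, 573, 626
The 2 values of 218 occupy positions 1–2 → average rank (1+2)/2 = 1.5.
The 2 values of 307 occupy positions 4–5 → average rank (4+5)/2 = 4.5.

4.5, 8, 3, 6, 1.5, 7, 11, 10, 1.5, 4.5, 9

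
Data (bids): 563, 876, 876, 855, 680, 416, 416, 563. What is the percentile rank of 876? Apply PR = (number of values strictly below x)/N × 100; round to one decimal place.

N = 8.
Strictly below 876: 6. Equal to 876: 2.
PR = 6/8 × 100 = 75.0

75.0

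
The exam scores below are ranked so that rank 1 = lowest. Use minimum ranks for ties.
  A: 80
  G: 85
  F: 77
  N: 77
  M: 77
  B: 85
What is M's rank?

1

Sorted (ascending): 77, 77, 77, 80, 85, 85
The 3 values of 77 occupy positions 1–3 → each gets rank 1.
The 2 values of 85 occupy positions 5–6 → each gets rank 5.
M has value 77 → rank 1.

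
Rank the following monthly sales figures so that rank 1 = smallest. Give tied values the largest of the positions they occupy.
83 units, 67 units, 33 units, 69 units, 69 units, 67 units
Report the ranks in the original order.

Sorted (ascending): 33, 67, 67, 69, 69, 83
The 2 values of 67 occupy positions 2–3 → each gets rank 3.
The 2 values of 69 occupy positions 4–5 → each gets rank 5.

6, 3, 1, 5, 5, 3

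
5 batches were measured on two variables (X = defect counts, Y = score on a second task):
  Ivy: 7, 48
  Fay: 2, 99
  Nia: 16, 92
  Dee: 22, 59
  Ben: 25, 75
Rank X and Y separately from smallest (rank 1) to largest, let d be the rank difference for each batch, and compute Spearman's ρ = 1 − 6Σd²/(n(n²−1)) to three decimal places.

Ranks of variable 1: 2, 1, 3, 4, 5
Ranks of variable 2: 1, 5, 4, 2, 3
d = r₁ − r₂: 1, -4, -1, 2, 2
d²: 1, 16, 1, 4, 4; Σd² = 26
ρ = 1 − 6·26/(5·24) = 1 − 156/120 = -0.300

-0.300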